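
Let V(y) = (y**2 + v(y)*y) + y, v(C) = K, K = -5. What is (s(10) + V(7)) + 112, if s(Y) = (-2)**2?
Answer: 137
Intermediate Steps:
v(C) = -5
V(y) = y**2 - 4*y (V(y) = (y**2 - 5*y) + y = y**2 - 4*y)
s(Y) = 4
(s(10) + V(7)) + 112 = (4 + 7*(-4 + 7)) + 112 = (4 + 7*3) + 112 = (4 + 21) + 112 = 25 + 112 = 137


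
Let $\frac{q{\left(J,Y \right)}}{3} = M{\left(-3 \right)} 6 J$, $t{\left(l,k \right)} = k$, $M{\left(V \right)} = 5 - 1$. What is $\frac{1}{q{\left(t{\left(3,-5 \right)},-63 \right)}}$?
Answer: $- \frac{1}{360} \approx -0.0027778$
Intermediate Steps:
$M{\left(V \right)} = 4$
$q{\left(J,Y \right)} = 72 J$ ($q{\left(J,Y \right)} = 3 \cdot 4 \cdot 6 J = 3 \cdot 24 J = 72 J$)
$\frac{1}{q{\left(t{\left(3,-5 \right)},-63 \right)}} = \frac{1}{72 \left(-5\right)} = \frac{1}{-360} = - \frac{1}{360}$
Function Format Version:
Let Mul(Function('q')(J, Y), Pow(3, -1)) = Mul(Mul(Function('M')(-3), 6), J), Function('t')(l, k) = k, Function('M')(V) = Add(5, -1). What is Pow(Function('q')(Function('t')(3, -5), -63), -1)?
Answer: Rational(-1, 360) ≈ -0.0027778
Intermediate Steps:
Function('M')(V) = 4
Function('q')(J, Y) = Mul(72, J) (Function('q')(J, Y) = Mul(3, Mul(Mul(4, 6), J)) = Mul(3, Mul(24, J)) = Mul(72, J))
Pow(Function('q')(Function('t')(3, -5), -63), -1) = Pow(Mul(72, -5), -1) = Pow(-360, -1) = Rational(-1, 360)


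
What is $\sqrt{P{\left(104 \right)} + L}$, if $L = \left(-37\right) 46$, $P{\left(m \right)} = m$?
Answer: $i \sqrt{1598} \approx 39.975 i$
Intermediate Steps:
$L = -1702$
$\sqrt{P{\left(104 \right)} + L} = \sqrt{104 - 1702} = \sqrt{-1598} = i \sqrt{1598}$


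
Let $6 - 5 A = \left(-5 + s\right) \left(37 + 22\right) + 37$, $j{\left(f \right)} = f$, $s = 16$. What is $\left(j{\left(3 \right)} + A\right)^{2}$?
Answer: $17689$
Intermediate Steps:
$A = -136$ ($A = \frac{6}{5} - \frac{\left(-5 + 16\right) \left(37 + 22\right) + 37}{5} = \frac{6}{5} - \frac{11 \cdot 59 + 37}{5} = \frac{6}{5} - \frac{649 + 37}{5} = \frac{6}{5} - \frac{686}{5} = -136$)
$\left(j{\left(3 \right)} + A\right)^{2} = \left(3 - 136\right)^{2} = \left(-133\right)^{2} = 17689$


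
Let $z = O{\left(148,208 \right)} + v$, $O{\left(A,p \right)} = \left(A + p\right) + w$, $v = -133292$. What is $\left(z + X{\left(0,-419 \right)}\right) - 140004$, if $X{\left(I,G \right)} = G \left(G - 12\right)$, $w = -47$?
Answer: $-92398$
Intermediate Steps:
$O{\left(A,p \right)} = -47 + A + p$ ($O{\left(A,p \right)} = \left(A + p\right) - 47 = -47 + A + p$)
$X{\left(I,G \right)} = G \left(-12 + G\right)$
$z = -132983$ ($z = \left(-47 + 148 + 208\right) - 133292 = 309 - 133292 = -132983$)
$\left(z + X{\left(0,-419 \right)}\right) - 140004 = \left(-132983 - 419 \left(-12 - 419\right)\right) - 140004 = \left(-132983 - -180589\right) - 140004 = \left(-132983 + 180589\right) - 140004 = 47606 - 140004 = -92398$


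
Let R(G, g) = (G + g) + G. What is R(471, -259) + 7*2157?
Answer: 15782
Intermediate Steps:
R(G, g) = g + 2*G
R(471, -259) + 7*2157 = (-259 + 2*471) + 7*2157 = (-259 + 942) + 15099 = 683 + 15099 = 15782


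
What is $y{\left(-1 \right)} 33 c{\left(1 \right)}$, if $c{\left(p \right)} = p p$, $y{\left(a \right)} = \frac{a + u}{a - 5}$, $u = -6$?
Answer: $\frac{77}{2} \approx 38.5$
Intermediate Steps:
$y{\left(a \right)} = \frac{-6 + a}{-5 + a}$ ($y{\left(a \right)} = \frac{a - 6}{a - 5} = \frac{-6 + a}{-5 + a}$)
$c{\left(p \right)} = p^{2}$
$y{\left(-1 \right)} 33 c{\left(1 \right)} = \frac{-6 - 1}{-5 - 1} \cdot 33 \cdot 1^{2} = \frac{1}{-6} \left(-7\right) 33 \cdot 1 = \left(- \frac{1}{6}\right) \left(-7\right) 33 \cdot 1 = \frac{7}{6} \cdot 33 \cdot 1 = \frac{77}{2} \cdot 1 = \frac{77}{2}$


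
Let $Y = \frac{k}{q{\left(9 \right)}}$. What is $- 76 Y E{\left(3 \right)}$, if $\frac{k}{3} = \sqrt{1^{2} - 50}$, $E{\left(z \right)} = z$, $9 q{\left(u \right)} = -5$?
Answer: $\frac{43092 i}{5} \approx 8618.4 i$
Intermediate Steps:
$q{\left(u \right)} = - \frac{5}{9}$ ($q{\left(u \right)} = \frac{1}{9} \left(-5\right) = - \frac{5}{9}$)
$k = 21 i$ ($k = 3 \sqrt{1^{2} - 50} = 3 \sqrt{1 - 50} = 3 \sqrt{-49} = 3 \cdot 7 i = 21 i \approx 21.0 i$)
$Y = - \frac{189 i}{5}$ ($Y = \frac{21 i}{- \frac{5}{9}} = 21 i \left(- \frac{9}{5}\right) = - \frac{189 i}{5} \approx - 37.8 i$)
$- 76 Y E{\left(3 \right)} = - 76 \left(- \frac{189 i}{5}\right) 3 = \frac{14364 i}{5} \cdot 3 = \frac{43092 i}{5}$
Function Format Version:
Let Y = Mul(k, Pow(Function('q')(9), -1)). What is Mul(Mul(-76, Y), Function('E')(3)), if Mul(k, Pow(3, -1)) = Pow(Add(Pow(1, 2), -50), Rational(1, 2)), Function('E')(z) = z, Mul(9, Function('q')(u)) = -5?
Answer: Mul(Rational(43092, 5), I) ≈ Mul(8618.4, I)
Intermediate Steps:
Function('q')(u) = Rational(-5, 9) (Function('q')(u) = Mul(Rational(1, 9), -5) = Rational(-5, 9))
k = Mul(21, I) (k = Mul(3, Pow(Add(Pow(1, 2), -50), Rational(1, 2))) = Mul(3, Pow(Add(1, -50), Rational(1, 2))) = Mul(3, Pow(-49, Rational(1, 2))) = Mul(3, Mul(7, I)) = Mul(21, I) ≈ Mul(21.000, I))
Y = Mul(Rational(-189, 5), I) (Y = Mul(Mul(21, I), Pow(Rational(-5, 9), -1)) = Mul(Mul(21, I), Rational(-9, 5)) = Mul(Rational(-189, 5), I) ≈ Mul(-37.800, I))
Mul(Mul(-76, Y), Function('E')(3)) = Mul(Mul(-76, Mul(Rational(-189, 5), I)), 3) = Mul(Mul(Rational(14364, 5), I), 3) = Mul(Rational(43092, 5), I)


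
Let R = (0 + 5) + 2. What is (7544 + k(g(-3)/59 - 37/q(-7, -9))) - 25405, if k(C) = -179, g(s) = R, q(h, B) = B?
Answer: -18040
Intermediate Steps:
R = 7 (R = 5 + 2 = 7)
g(s) = 7
(7544 + k(g(-3)/59 - 37/q(-7, -9))) - 25405 = (7544 - 179) - 25405 = 7365 - 25405 = -18040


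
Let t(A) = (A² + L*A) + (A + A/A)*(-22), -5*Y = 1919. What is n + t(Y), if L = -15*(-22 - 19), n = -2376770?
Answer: -61427074/25 ≈ -2.4571e+6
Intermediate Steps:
L = 615 (L = -15*(-41) = 615)
Y = -1919/5 (Y = -⅕*1919 = -1919/5 ≈ -383.80)
t(A) = -22 + A² + 593*A (t(A) = (A² + 615*A) + (A + A/A)*(-22) = (A² + 615*A) + (A + 1)*(-22) = (A² + 615*A) + (1 + A)*(-22) = (A² + 615*A) + (-22 - 22*A) = -22 + A² + 593*A)
n + t(Y) = -2376770 + (-22 + (-1919/5)² + 593*(-1919/5)) = -2376770 + (-22 + 3682561/25 - 1137967/5) = -2376770 - 2007824/25 = -61427074/25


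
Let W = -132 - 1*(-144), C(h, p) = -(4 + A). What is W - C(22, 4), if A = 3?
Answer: 19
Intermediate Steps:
C(h, p) = -7 (C(h, p) = -(4 + 3) = -1*7 = -7)
W = 12 (W = -132 + 144 = 12)
W - C(22, 4) = 12 - 1*(-7) = 12 + 7 = 19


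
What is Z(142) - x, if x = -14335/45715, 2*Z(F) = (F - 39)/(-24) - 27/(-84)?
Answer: -5135069/3072048 ≈ -1.6715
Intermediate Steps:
Z(F) = 109/112 - F/48 (Z(F) = ((F - 39)/(-24) - 27/(-84))/2 = ((-39 + F)*(-1/24) - 27*(-1/84))/2 = ((13/8 - F/24) + 9/28)/2 = (109/56 - F/24)/2 = 109/112 - F/48)
x = -2867/9143 (x = -14335*1/45715 = -2867/9143 ≈ -0.31357)
Z(142) - x = (109/112 - 1/48*142) - 1*(-2867/9143) = (109/112 - 71/24) + 2867/9143 = -667/336 + 2867/9143 = -5135069/3072048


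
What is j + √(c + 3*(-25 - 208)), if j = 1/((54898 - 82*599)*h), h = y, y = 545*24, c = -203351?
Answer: 1/75602400 + 5*I*√8162 ≈ 1.3227e-8 + 451.72*I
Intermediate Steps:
y = 13080
h = 13080
j = 1/75602400 (j = 1/((54898 - 82*599)*13080) = (1/13080)/(54898 - 49118) = (1/13080)/5780 = (1/5780)*(1/13080) = 1/75602400 ≈ 1.3227e-8)
j + √(c + 3*(-25 - 208)) = 1/75602400 + √(-203351 + 3*(-25 - 208)) = 1/75602400 + √(-203351 + 3*(-233)) = 1/75602400 + √(-203351 - 699) = 1/75602400 + √(-204050) = 1/75602400 + 5*I*√8162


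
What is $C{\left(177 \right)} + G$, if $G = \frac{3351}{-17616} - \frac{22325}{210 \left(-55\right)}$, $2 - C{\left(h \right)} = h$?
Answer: $- \frac{235011779}{1356432} \approx -173.26$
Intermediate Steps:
$C{\left(h \right)} = 2 - h$
$G = \frac{2363821}{1356432}$ ($G = 3351 \left(- \frac{1}{17616}\right) - \frac{22325}{-11550} = - \frac{1117}{5872} - - \frac{893}{462} = - \frac{1117}{5872} + \frac{893}{462} = \frac{2363821}{1356432} \approx 1.7427$)
$C{\left(177 \right)} + G = \left(2 - 177\right) + \frac{2363821}{1356432} = -175 + \frac{2363821}{1356432} = - \frac{235011779}{1356432}$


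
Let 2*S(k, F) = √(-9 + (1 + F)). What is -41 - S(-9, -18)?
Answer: -41 - I*√26/2 ≈ -41.0 - 2.5495*I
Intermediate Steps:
S(k, F) = √(-8 + F)/2 (S(k, F) = √(-9 + (1 + F))/2 = √(-8 + F)/2)
-41 - S(-9, -18) = -41 - √(-8 - 18)/2 = -41 - √(-26)/2 = -41 - I*√26/2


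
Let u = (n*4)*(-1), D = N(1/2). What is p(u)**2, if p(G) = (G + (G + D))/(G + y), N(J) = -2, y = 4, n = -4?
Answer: 9/4 ≈ 2.2500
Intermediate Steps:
D = -2
u = 16 (u = -4*4*(-1) = -16*(-1) = 16)
p(G) = (-2 + 2*G)/(4 + G) (p(G) = (G + (G - 2))/(G + 4) = (G + (-2 + G))/(4 + G) = (-2 + 2*G)/(4 + G))
p(u)**2 = (2*(-1 + 16)/(4 + 16))**2 = (2*15/20)**2 = (2*(1/20)*15)**2 = (3/2)**2 = 9/4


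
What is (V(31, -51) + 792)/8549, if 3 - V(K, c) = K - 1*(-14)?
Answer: 750/8549 ≈ 0.087730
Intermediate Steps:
V(K, c) = -11 - K (V(K, c) = 3 - (K - 1*(-14)) = 3 - (K + 14) = 3 - (14 + K) = 3 + (-14 - K) = -11 - K)
(V(31, -51) + 792)/8549 = ((-11 - 1*31) + 792)/8549 = ((-11 - 31) + 792)*(1/8549) = (-42 + 792)*(1/8549) = 750*(1/8549) = 750/8549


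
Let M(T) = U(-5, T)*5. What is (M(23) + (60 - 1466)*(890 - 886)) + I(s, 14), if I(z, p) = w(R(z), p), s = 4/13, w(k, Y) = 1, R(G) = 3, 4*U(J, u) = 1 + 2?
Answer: -22477/4 ≈ -5619.3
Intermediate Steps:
U(J, u) = 3/4 (U(J, u) = (1 + 2)/4 = (1/4)*3 = 3/4)
M(T) = 15/4 (M(T) = (3/4)*5 = 15/4)
s = 4/13 (s = 4*(1/13) = 4/13 ≈ 0.30769)
I(z, p) = 1
(M(23) + (60 - 1466)*(890 - 886)) + I(s, 14) = (15/4 + (60 - 1466)*(890 - 886)) + 1 = (15/4 - 1406*4) + 1 = (15/4 - 5624) + 1 = -22481/4 + 1 = -22477/4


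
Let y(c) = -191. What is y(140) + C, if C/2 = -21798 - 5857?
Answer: -55501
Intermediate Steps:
C = -55310 (C = 2*(-21798 - 5857) = 2*(-27655) = -55310)
y(140) + C = -191 - 55310 = -55501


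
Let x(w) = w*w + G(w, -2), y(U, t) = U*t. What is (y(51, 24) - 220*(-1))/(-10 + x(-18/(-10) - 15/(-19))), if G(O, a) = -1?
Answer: -13032100/38759 ≈ -336.23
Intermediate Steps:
x(w) = -1 + w² (x(w) = w*w - 1 = w² - 1 = -1 + w²)
(y(51, 24) - 220*(-1))/(-10 + x(-18/(-10) - 15/(-19))) = (51*24 - 220*(-1))/(-10 + (-1 + (-18/(-10) - 15/(-19))²)) = (1224 + 220)/(-10 + (-1 + (-18*(-⅒) - 15*(-1/19))²)) = 1444/(-10 + (-1 + (9/5 + 15/19)²)) = 1444/(-10 + (-1 + (246/95)²)) = 1444/(-10 + (-1 + 60516/9025)) = 1444/(-10 + 51491/9025) = 1444/(-38759/9025) = 1444*(-9025/38759) = -13032100/38759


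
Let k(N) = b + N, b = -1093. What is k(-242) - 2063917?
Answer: -2065252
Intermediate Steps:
k(N) = -1093 + N
k(-242) - 2063917 = (-1093 - 242) - 2063917 = -1335 - 2063917 = -2065252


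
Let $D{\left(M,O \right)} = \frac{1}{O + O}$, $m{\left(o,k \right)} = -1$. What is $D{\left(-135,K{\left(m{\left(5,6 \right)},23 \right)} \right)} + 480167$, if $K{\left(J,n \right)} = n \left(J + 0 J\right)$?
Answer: $\frac{22087681}{46} \approx 4.8017 \cdot 10^{5}$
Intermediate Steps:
$K{\left(J,n \right)} = J n$ ($K{\left(J,n \right)} = n \left(J + 0\right) = n J = J n$)
$D{\left(M,O \right)} = \frac{1}{2 O}$
$D{\left(-135,K{\left(m{\left(5,6 \right)},23 \right)} \right)} + 480167 = \frac{1}{2 \left(\left(-1\right) 23\right)} + 480167 = \frac{1}{2 \left(-23\right)} + 480167 = \frac{1}{2} \left(- \frac{1}{23}\right) + 480167 = - \frac{1}{46} + 480167 = \frac{22087681}{46}$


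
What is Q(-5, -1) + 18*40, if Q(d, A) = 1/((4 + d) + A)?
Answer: 1439/2 ≈ 719.50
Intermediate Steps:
Q(d, A) = 1/(4 + A + d)
Q(-5, -1) + 18*40 = 1/(4 - 1 - 5) + 18*40 = 1/(-2) + 720 = -½ + 720 = 1439/2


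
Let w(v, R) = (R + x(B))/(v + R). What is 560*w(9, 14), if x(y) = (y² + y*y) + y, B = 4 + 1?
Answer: 1680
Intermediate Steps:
B = 5
x(y) = y + 2*y² (x(y) = (y² + y²) + y = 2*y² + y = y + 2*y²)
w(v, R) = (55 + R)/(R + v) (w(v, R) = (R + 5*(1 + 2*5))/(v + R) = (R + 5*(1 + 10))/(R + v) = (R + 5*11)/(R + v) = (R + 55)/(R + v) = (55 + R)/(R + v))
560*w(9, 14) = 560*((55 + 14)/(14 + 9)) = 560*(69/23) = 560*((1/23)*69) = 560*3 = 1680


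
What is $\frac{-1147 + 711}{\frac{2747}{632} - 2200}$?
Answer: $\frac{275552}{1387653} \approx 0.19857$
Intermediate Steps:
$\frac{-1147 + 711}{\frac{2747}{632} - 2200} = - \frac{436}{2747 \cdot \frac{1}{632} - 2200} = - \frac{436}{\frac{2747}{632} - 2200} = - \frac{436}{- \frac{1387653}{632}} = \left(-436\right) \left(- \frac{632}{1387653}\right) = \frac{275552}{1387653}$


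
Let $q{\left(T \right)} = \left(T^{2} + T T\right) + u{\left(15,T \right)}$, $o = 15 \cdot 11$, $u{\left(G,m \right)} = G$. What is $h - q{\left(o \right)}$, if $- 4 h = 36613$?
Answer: $- \frac{254473}{4} \approx -63618.0$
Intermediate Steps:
$h = - \frac{36613}{4}$ ($h = \left(- \frac{1}{4}\right) 36613 = - \frac{36613}{4} \approx -9153.3$)
$o = 165$
$q{\left(T \right)} = 15 + 2 T^{2}$ ($q{\left(T \right)} = \left(T^{2} + T T\right) + 15 = \left(T^{2} + T^{2}\right) + 15 = 2 T^{2} + 15 = 15 + 2 T^{2}$)
$h - q{\left(o \right)} = - \frac{36613}{4} - \left(15 + 2 \cdot 165^{2}\right) = - \frac{36613}{4} - \left(15 + 2 \cdot 27225\right) = - \frac{36613}{4} - \left(15 + 54450\right) = - \frac{36613}{4} - 54465 = - \frac{254473}{4}$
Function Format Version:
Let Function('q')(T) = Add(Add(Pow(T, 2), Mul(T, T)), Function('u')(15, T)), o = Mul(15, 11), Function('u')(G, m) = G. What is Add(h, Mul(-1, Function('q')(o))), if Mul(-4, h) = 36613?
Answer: Rational(-254473, 4) ≈ -63618.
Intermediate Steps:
h = Rational(-36613, 4) (h = Mul(Rational(-1, 4), 36613) = Rational(-36613, 4) ≈ -9153.3)
o = 165
Function('q')(T) = Add(15, Mul(2, Pow(T, 2))) (Function('q')(T) = Add(Add(Pow(T, 2), Mul(T, T)), 15) = Add(Add(Pow(T, 2), Pow(T, 2)), 15) = Add(Mul(2, Pow(T, 2)), 15) = Add(15, Mul(2, Pow(T, 2))))
Add(h, Mul(-1, Function('q')(o))) = Add(Rational(-36613, 4), Mul(-1, Add(15, Mul(2, Pow(165, 2))))) = Add(Rational(-36613, 4), Mul(-1, Add(15, Mul(2, 27225)))) = Add(Rational(-36613, 4), Mul(-1, Add(15, 54450))) = Add(Rational(-36613, 4), Mul(-1, 54465)) = Add(Rational(-36613, 4), -54465) = Rational(-254473, 4)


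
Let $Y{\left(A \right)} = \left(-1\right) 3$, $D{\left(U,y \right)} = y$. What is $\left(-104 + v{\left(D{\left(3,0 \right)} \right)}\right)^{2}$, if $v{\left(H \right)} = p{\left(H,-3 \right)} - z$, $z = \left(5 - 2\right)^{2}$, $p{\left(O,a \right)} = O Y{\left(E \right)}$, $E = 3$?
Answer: $12769$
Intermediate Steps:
$Y{\left(A \right)} = -3$
$p{\left(O,a \right)} = - 3 O$ ($p{\left(O,a \right)} = O \left(-3\right) = - 3 O$)
$z = 9$ ($z = 3^{2} = 9$)
$v{\left(H \right)} = -9 - 3 H$ ($v{\left(H \right)} = - 3 H - 9 = -9 - 3 H$)
$\left(-104 + v{\left(D{\left(3,0 \right)} \right)}\right)^{2} = \left(-104 - 9\right)^{2} = \left(-113\right)^{2} = 12769$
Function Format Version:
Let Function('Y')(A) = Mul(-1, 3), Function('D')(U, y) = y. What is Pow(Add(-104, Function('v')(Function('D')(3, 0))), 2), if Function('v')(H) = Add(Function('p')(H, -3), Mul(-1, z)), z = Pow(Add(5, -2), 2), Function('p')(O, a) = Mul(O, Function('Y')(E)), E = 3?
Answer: 12769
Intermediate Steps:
Function('Y')(A) = -3
Function('p')(O, a) = Mul(-3, O) (Function('p')(O, a) = Mul(O, -3) = Mul(-3, O))
z = 9 (z = Pow(3, 2) = 9)
Function('v')(H) = Add(-9, Mul(-3, H)) (Function('v')(H) = Add(Mul(-3, H), Mul(-1, 9)) = Add(Mul(-3, H), -9) = Add(-9, Mul(-3, H)))
Pow(Add(-104, Function('v')(Function('D')(3, 0))), 2) = Pow(Add(-104, Add(-9, Mul(-3, 0))), 2) = Pow(Add(-104, Add(-9, 0)), 2) = Pow(Add(-104, -9), 2) = Pow(-113, 2) = 12769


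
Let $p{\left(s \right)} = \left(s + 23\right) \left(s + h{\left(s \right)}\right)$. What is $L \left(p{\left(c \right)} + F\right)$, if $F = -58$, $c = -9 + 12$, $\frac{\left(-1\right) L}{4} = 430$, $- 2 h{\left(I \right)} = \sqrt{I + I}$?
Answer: $-34400 + 22360 \sqrt{6} \approx 20371.0$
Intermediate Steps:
$h{\left(I \right)} = - \frac{\sqrt{2} \sqrt{I}}{2}$ ($h{\left(I \right)} = - \frac{\sqrt{I + I}}{2} = - \frac{\sqrt{2 I}}{2} = - \frac{\sqrt{2} \sqrt{I}}{2}$)
$L = -1720$ ($L = \left(-4\right) 430 = -1720$)
$c = 3$
$p{\left(s \right)} = \left(23 + s\right) \left(s - \frac{\sqrt{2} \sqrt{s}}{2}\right)$ ($p{\left(s \right)} = \left(s + 23\right) \left(s - \frac{\sqrt{2} \sqrt{s}}{2}\right) = \left(23 + s\right) \left(s - \frac{\sqrt{2} \sqrt{s}}{2}\right)$)
$L \left(p{\left(c \right)} + F\right) = - 1720 \left(\left(3^{2} + 23 \cdot 3 - \frac{23 \sqrt{2} \sqrt{3}}{2} - \frac{\sqrt{2} \cdot 3^{\frac{3}{2}}}{2}\right) - 58\right) = - 1720 \left(\left(9 + 69 - \frac{23 \sqrt{6}}{2} - \frac{\sqrt{2} \cdot 3 \sqrt{3}}{2}\right) - 58\right) = - 1720 \left(\left(9 + 69 - \frac{23 \sqrt{6}}{2} - \frac{3 \sqrt{6}}{2}\right) - 58\right) = - 1720 \left(\left(78 - 13 \sqrt{6}\right) - 58\right) = - 1720 \left(20 - 13 \sqrt{6}\right) = -34400 + 22360 \sqrt{6}$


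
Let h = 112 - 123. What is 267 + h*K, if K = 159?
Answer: -1482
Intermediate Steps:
h = -11
267 + h*K = 267 - 11*159 = 267 - 1749 = -1482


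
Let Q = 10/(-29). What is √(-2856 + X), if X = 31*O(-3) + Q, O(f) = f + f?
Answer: 2*I*√639653/29 ≈ 55.157*I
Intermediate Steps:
O(f) = 2*f
Q = -10/29 (Q = 10*(-1/29) = -10/29 ≈ -0.34483)
X = -5404/29 (X = 31*(2*(-3)) - 10/29 = 31*(-6) - 10/29 = -186 - 10/29 = -5404/29 ≈ -186.34)
√(-2856 + X) = √(-2856 - 5404/29) = √(-88228/29) = 2*I*√639653/29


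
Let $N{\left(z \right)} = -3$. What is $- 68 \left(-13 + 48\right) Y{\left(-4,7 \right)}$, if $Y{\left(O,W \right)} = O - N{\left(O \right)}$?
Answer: $2380$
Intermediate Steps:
$Y{\left(O,W \right)} = 3 + O$ ($Y{\left(O,W \right)} = O - -3 = O + 3 = 3 + O$)
$- 68 \left(-13 + 48\right) Y{\left(-4,7 \right)} = - 68 \left(-13 + 48\right) \left(3 - 4\right) = \left(-68\right) 35 \left(-1\right) = \left(-2380\right) \left(-1\right) = 2380$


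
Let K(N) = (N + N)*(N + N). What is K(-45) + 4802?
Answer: 12902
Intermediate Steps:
K(N) = 4*N² (K(N) = (2*N)*(2*N) = 4*N²)
K(-45) + 4802 = 4*(-45)² + 4802 = 4*2025 + 4802 = 8100 + 4802 = 12902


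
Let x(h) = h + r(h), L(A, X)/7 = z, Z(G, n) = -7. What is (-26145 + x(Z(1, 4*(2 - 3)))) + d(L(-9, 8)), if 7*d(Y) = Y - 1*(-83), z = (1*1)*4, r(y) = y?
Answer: -183002/7 ≈ -26143.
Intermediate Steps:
z = 4 (z = 1*4 = 4)
L(A, X) = 28 (L(A, X) = 7*4 = 28)
x(h) = 2*h (x(h) = h + h = 2*h)
d(Y) = 83/7 + Y/7 (d(Y) = (Y - 1*(-83))/7 = (Y + 83)/7 = (83 + Y)/7 = 83/7 + Y/7)
(-26145 + x(Z(1, 4*(2 - 3)))) + d(L(-9, 8)) = (-26145 + 2*(-7)) + (83/7 + (⅐)*28) = (-26145 - 14) + (83/7 + 4) = -26159 + 111/7 = -183002/7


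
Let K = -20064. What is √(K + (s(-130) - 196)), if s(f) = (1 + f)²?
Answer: I*√3619 ≈ 60.158*I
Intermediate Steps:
√(K + (s(-130) - 196)) = √(-20064 + ((1 - 130)² - 196)) = √(-20064 + ((-129)² - 196)) = √(-20064 + (16641 - 196)) = √(-20064 + 16445) = √(-3619) = I*√3619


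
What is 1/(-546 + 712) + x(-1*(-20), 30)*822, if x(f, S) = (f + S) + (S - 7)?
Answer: 9960997/166 ≈ 60006.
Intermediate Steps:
x(f, S) = -7 + f + 2*S (x(f, S) = (S + f) + (-7 + S) = -7 + f + 2*S)
1/(-546 + 712) + x(-1*(-20), 30)*822 = 1/(-546 + 712) + (-7 - 1*(-20) + 2*30)*822 = 1/166 + (-7 + 20 + 60)*822 = 1/166 + 73*822 = 1/166 + 60006 = 9960997/166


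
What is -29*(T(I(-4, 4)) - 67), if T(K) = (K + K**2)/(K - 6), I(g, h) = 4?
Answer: 2233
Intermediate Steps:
T(K) = (K + K**2)/(-6 + K)
-29*(T(I(-4, 4)) - 67) = -29*(4*(1 + 4)/(-6 + 4) - 67) = -29*(4*5/(-2) - 67) = -29*(4*(-1/2)*5 - 67) = -29*(-10 - 67) = -29*(-77) = 2233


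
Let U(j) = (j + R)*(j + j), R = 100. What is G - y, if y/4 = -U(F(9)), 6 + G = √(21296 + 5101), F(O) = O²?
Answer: 117282 + 3*√2933 ≈ 1.1744e+5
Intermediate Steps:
U(j) = 2*j*(100 + j) (U(j) = (j + 100)*(j + j) = (100 + j)*(2*j) = 2*j*(100 + j))
G = -6 + 3*√2933 (G = -6 + √(21296 + 5101) = -6 + √26397 = -6 + 3*√2933 ≈ 156.47)
y = -117288 (y = 4*(-2*9²*(100 + 9²)) = 4*(-2*81*(100 + 81)) = 4*(-2*81*181) = 4*(-1*29322) = 4*(-29322) = -117288)
G - y = (-6 + 3*√2933) - 1*(-117288) = (-6 + 3*√2933) + 117288 = 117282 + 3*√2933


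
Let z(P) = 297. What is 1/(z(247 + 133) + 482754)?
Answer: 1/483051 ≈ 2.0702e-6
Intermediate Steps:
1/(z(247 + 133) + 482754) = 1/(297 + 482754) = 1/483051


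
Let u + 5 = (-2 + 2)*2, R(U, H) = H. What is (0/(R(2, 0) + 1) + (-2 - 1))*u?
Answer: 15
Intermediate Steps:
u = -5 (u = -5 + (-2 + 2)*2 = -5 + 0*2 = -5 + 0 = -5)
(0/(R(2, 0) + 1) + (-2 - 1))*u = (0/(0 + 1) + (-2 - 1))*(-5) = (0/1 - 3)*(-5) = (1*0 - 3)*(-5) = (0 - 3)*(-5) = -3*(-5) = 15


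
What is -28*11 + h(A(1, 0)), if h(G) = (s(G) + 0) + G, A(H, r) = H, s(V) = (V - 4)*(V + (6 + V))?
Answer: -331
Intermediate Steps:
s(V) = (-4 + V)*(6 + 2*V)
h(G) = -24 - G + 2*G**2 (h(G) = ((-24 - 2*G + 2*G**2) + 0) + G = (-24 - 2*G + 2*G**2) + G = -24 - G + 2*G**2)
-28*11 + h(A(1, 0)) = -28*11 + (-24 - 1*1 + 2*1**2) = -308 + (-24 - 1 + 2*1) = -308 + (-24 - 1 + 2) = -308 - 23 = -331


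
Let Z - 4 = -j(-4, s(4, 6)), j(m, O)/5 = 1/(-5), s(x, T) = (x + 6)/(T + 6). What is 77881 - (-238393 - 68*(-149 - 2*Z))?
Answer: 305462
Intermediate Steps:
s(x, T) = (6 + x)/(6 + T)
j(m, O) = -1 (j(m, O) = 5/(-5) = 5*(-⅕) = -1)
Z = 5 (Z = 4 - 1*(-1) = 4 + 1 = 5)
77881 - (-238393 - 68*(-149 - 2*Z)) = 77881 - (-238393 - 68*(-149 - 2*5)) = 77881 - (-238393 - 68*(-149 - 10)) = 77881 - (-238393 - 68*(-159)) = 77881 - (-238393 - 1*(-10812)) = 77881 - (-238393 + 10812) = 77881 - 1*(-227581) = 77881 + 227581 = 305462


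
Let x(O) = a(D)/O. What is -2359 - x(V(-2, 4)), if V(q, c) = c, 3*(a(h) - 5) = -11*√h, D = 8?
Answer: -9441/4 + 11*√2/6 ≈ -2357.7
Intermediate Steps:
a(h) = 5 - 11*√h/3 (a(h) = 5 + (-11*√h)/3 = 5 - 11*√h/3)
x(O) = (5 - 22*√2/3)/O
-2359 - x(V(-2, 4)) = -2359 - (15 - 22*√2)/(3*4) = -2359 - (5/4 - 11*√2/6) = -2359 + (-5/4 + 11*√2/6) = -9441/4 + 11*√2/6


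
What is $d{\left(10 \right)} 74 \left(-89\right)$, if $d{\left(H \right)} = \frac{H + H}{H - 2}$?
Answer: $-16465$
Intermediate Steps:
$d{\left(H \right)} = \frac{2 H}{-2 + H}$
$d{\left(10 \right)} 74 \left(-89\right) = 2 \cdot 10 \frac{1}{-2 + 10} \cdot 74 \left(-89\right) = 2 \cdot 10 \cdot \frac{1}{8} \cdot 74 \left(-89\right) = \frac{5}{2} \cdot 74 \left(-89\right) = 185 \left(-89\right) = -16465$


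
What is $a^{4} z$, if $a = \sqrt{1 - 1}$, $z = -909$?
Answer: $0$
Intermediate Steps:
$a = 0$ ($a = \sqrt{0} = 0$)
$a^{4} z = 0^{4} \left(-909\right) = 0 \left(-909\right) = 0$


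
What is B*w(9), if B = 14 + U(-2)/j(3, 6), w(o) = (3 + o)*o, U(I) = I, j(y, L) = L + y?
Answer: 1488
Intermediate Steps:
w(o) = o*(3 + o)
B = 124/9 (B = 14 - 2/(6 + 3) = 14 - 2/9 = 124/9 ≈ 13.778)
B*w(9) = 124*(9*(3 + 9))/9 = 124*(9*12)/9 = (124/9)*108 = 1488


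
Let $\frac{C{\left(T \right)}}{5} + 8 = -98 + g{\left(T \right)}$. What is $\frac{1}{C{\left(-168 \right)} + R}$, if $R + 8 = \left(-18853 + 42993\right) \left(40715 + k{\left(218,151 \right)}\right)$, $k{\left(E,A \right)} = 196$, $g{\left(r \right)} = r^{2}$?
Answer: $\frac{1}{987732122} \approx 1.0124 \cdot 10^{-9}$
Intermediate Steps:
$R = 987591532$ ($R = -8 + \left(-18853 + 42993\right) \left(40715 + 196\right) = -8 + 24140 \cdot 40911 = -8 + 987591540 = 987591532$)
$C{\left(T \right)} = -530 + 5 T^{2}$ ($C{\left(T \right)} = -40 + 5 \left(-98 + T^{2}\right) = -40 + \left(-490 + 5 T^{2}\right) = -530 + 5 T^{2}$)
$\frac{1}{C{\left(-168 \right)} + R} = \frac{1}{\left(-530 + 5 \left(-168\right)^{2}\right) + 987591532} = \frac{1}{\left(-530 + 5 \cdot 28224\right) + 987591532} = \frac{1}{\left(-530 + 141120\right) + 987591532} = \frac{1}{140590 + 987591532} = \frac{1}{987732122}$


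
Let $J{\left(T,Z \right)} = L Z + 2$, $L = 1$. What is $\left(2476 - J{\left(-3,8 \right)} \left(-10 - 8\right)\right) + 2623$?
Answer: $5279$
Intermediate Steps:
$J{\left(T,Z \right)} = 2 + Z$ ($J{\left(T,Z \right)} = 1 Z + 2 = Z + 2 = 2 + Z$)
$\left(2476 - J{\left(-3,8 \right)} \left(-10 - 8\right)\right) + 2623 = \left(2476 - \left(2 + 8\right) \left(-10 - 8\right)\right) + 2623 = \left(2476 - 10 \left(-18\right)\right) + 2623 = \left(2476 - -180\right) + 2623 = \left(2476 + 180\right) + 2623 = 2656 + 2623 = 5279$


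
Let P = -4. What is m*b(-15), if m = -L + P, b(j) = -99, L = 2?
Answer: 594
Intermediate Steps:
m = -6 (m = -1*2 - 4 = -2 - 4 = -6)
m*b(-15) = -6*(-99) = 594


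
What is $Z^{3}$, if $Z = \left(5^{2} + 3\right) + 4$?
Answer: $32768$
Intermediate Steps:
$Z = 32$ ($Z = \left(25 + 3\right) + 4 = 28 + 4 = 32$)
$Z^{3} = 32^{3} = 32768$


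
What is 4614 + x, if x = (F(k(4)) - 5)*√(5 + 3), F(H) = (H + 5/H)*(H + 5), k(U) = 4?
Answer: 4614 + 169*√2/2 ≈ 4733.5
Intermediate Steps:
F(H) = (5 + H)*(H + 5/H) (F(H) = (H + 5/H)*(5 + H) = (5 + H)*(H + 5/H))
x = 169*√2/2 (x = ((5 + 4² + 5*4 + 25/4) - 5)*√(5 + 3) = ((5 + 16 + 20 + 25*(¼)) - 5)*√8 = ((5 + 16 + 20 + 25/4) - 5)*(2*√2) = (189/4 - 5)*(2*√2) = 169*(2*√2)/4 = 169*√2/2 ≈ 119.50)
4614 + x = 4614 + 169*√2/2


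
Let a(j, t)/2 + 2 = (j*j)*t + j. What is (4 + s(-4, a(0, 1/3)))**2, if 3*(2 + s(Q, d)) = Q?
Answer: 4/9 ≈ 0.44444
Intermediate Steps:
a(j, t) = -4 + 2*j + 2*t*j**2 (a(j, t) = -4 + 2*((j*j)*t + j) = -4 + 2*(j**2*t + j) = -4 + 2*(t*j**2 + j) = -4 + 2*(j + t*j**2) = -4 + (2*j + 2*t*j**2) = -4 + 2*j + 2*t*j**2)
s(Q, d) = -2 + Q/3
(4 + s(-4, a(0, 1/3)))**2 = (4 + (-2 + (1/3)*(-4)))**2 = (4 + (-2 - 4/3))**2 = (4 - 10/3)**2 = (2/3)**2 = 4/9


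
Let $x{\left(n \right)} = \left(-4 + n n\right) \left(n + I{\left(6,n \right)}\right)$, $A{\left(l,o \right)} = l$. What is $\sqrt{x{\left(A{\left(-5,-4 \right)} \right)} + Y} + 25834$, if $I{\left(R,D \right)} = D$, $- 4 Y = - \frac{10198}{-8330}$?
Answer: $25834 + \frac{i \sqrt{297814415}}{1190} \approx 25834.0 + 14.502 i$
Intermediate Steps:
$Y = - \frac{5099}{16660}$ ($Y = - \frac{\left(-10198\right) \frac{1}{-8330}}{4} = - \frac{\left(-10198\right) \left(- \frac{1}{8330}\right)}{4} = \left(- \frac{1}{4}\right) \frac{5099}{4165} = - \frac{5099}{16660} \approx -0.30606$)
$x{\left(n \right)} = 2 n \left(-4 + n^{2}\right)$ ($x{\left(n \right)} = \left(-4 + n n\right) \left(n + n\right) = \left(-4 + n^{2}\right) 2 n = 2 n \left(-4 + n^{2}\right)$)
$\sqrt{x{\left(A{\left(-5,-4 \right)} \right)} + Y} + 25834 = \sqrt{2 \left(-5\right) \left(-4 + \left(-5\right)^{2}\right) - \frac{5099}{16660}} + 25834 = \sqrt{2 \left(-5\right) \left(-4 + 25\right) - \frac{5099}{16660}} + 25834 = \sqrt{2 \left(-5\right) 21 - \frac{5099}{16660}} + 25834 = \sqrt{-210 - \frac{5099}{16660}} + 25834 = \sqrt{- \frac{3503699}{16660}} + 25834 = \frac{i \sqrt{297814415}}{1190} + 25834 = 25834 + \frac{i \sqrt{297814415}}{1190}$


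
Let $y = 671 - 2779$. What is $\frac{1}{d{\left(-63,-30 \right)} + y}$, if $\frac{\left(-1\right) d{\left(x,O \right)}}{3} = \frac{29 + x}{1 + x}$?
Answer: $- \frac{31}{65399} \approx -0.00047401$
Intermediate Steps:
$d{\left(x,O \right)} = - \frac{3 \left(29 + x\right)}{1 + x}$ ($d{\left(x,O \right)} = - 3 \frac{29 + x}{1 + x} = - \frac{3 \left(29 + x\right)}{1 + x}$)
$y = -2108$
$\frac{1}{d{\left(-63,-30 \right)} + y} = \frac{1}{\frac{3 \left(-29 - -63\right)}{1 - 63} - 2108} = \frac{1}{\frac{3 \left(-29 + 63\right)}{-62} - 2108} = \frac{1}{3 \left(- \frac{1}{62}\right) 34 - 2108} = \frac{1}{- \frac{51}{31} - 2108} = \frac{1}{- \frac{65399}{31}} = - \frac{31}{65399}$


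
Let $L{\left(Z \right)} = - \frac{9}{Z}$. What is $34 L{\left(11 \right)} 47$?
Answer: $- \frac{14382}{11} \approx -1307.5$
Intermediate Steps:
$34 L{\left(11 \right)} 47 = 34 \left(- \frac{9}{11}\right) 47 = \left(- \frac{306}{11}\right) 47 = - \frac{14382}{11}$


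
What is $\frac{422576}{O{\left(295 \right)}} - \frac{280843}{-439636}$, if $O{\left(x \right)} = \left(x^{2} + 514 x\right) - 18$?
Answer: $\frac{36114164761}{14987630876} \approx 2.4096$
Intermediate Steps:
$O{\left(x \right)} = -18 + x^{2} + 514 x$
$\frac{422576}{O{\left(295 \right)}} - \frac{280843}{-439636} = \frac{422576}{-18 + 295^{2} + 514 \cdot 295} - \frac{280843}{-439636} = \frac{422576}{-18 + 87025 + 151630} - - \frac{280843}{439636} = \frac{422576}{238637} + \frac{280843}{439636} = 422576 \cdot \frac{1}{238637} + \frac{280843}{439636} = \frac{60368}{34091} + \frac{280843}{439636} = \frac{36114164761}{14987630876}$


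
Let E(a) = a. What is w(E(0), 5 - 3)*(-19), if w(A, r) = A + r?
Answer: -38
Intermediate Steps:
w(E(0), 5 - 3)*(-19) = (0 + (5 - 3))*(-19) = (0 + 2)*(-19) = 2*(-19) = -38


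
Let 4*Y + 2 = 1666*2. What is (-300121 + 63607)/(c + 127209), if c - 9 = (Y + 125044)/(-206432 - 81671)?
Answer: -136280785884/73303523155 ≈ -1.8591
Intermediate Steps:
Y = 1665/2 (Y = -1/2 + (1666*2)/4 = -1/2 + (1/4)*3332 = -1/2 + 833 = 1665/2 ≈ 832.50)
c = 4934101/576206 (c = 9 + (1665/2 + 125044)/(-206432 - 81671) = 9 + (251753/2)/(-288103) = 9 + (251753/2)*(-1/288103) = 9 - 251753/576206 = 4934101/576206 ≈ 8.5631)
(-300121 + 63607)/(c + 127209) = (-300121 + 63607)/(4934101/576206 + 127209) = -236514/73303523155/576206 = -236514*576206/73303523155 = -136280785884/73303523155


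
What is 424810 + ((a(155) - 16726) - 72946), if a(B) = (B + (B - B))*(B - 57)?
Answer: 350328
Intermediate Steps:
a(B) = B*(-57 + B) (a(B) = (B + 0)*(-57 + B) = B*(-57 + B))
424810 + ((a(155) - 16726) - 72946) = 424810 + ((155*(-57 + 155) - 16726) - 72946) = 424810 + ((155*98 - 16726) - 72946) = 424810 + ((15190 - 16726) - 72946) = 424810 + (-1536 - 72946) = 424810 - 74482 = 350328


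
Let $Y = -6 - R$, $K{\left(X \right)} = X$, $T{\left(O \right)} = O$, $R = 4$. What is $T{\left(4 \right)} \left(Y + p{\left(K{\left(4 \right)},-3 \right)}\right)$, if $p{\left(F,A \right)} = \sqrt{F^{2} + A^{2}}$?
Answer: $-20$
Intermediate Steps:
$Y = -10$ ($Y = -6 - 4 = -10$)
$p{\left(F,A \right)} = \sqrt{A^{2} + F^{2}}$
$T{\left(4 \right)} \left(Y + p{\left(K{\left(4 \right)},-3 \right)}\right) = 4 \left(-10 + \sqrt{\left(-3\right)^{2} + 4^{2}}\right) = 4 \left(-10 + \sqrt{9 + 16}\right) = 4 \left(-10 + \sqrt{25}\right) = 4 \left(-10 + 5\right) = 4 \left(-5\right) = -20$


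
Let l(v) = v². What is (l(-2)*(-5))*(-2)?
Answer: 40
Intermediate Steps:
(l(-2)*(-5))*(-2) = ((-2)²*(-5))*(-2) = (4*(-5))*(-2) = -20*(-2) = 40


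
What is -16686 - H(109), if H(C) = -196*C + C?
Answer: 4569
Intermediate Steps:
H(C) = -195*C
-16686 - H(109) = -16686 - (-195)*109 = -16686 - 1*(-21255) = -16686 + 21255 = 4569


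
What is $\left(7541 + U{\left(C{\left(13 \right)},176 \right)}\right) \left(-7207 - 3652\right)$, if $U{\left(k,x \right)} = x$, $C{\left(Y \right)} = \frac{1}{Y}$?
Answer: $-83798903$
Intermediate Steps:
$\left(7541 + U{\left(C{\left(13 \right)},176 \right)}\right) \left(-7207 - 3652\right) = \left(7541 + 176\right) \left(-7207 - 3652\right) = 7717 \left(-10859\right) = -83798903$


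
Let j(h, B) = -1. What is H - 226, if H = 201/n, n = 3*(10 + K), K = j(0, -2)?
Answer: -1967/9 ≈ -218.56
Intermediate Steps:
K = -1
n = 27 (n = 3*(10 - 1) = 3*9 = 27)
H = 67/9 (H = 201/27 = 201*(1/27) = 67/9 ≈ 7.4444)
H - 226 = 67/9 - 226 = -1967/9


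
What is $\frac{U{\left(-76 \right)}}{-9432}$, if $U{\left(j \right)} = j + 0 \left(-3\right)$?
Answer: $\frac{19}{2358} \approx 0.0080577$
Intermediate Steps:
$U{\left(j \right)} = j$ ($U{\left(j \right)} = j + 0 = j$)
$\frac{U{\left(-76 \right)}}{-9432} = - \frac{76}{-9432} = \left(-76\right) \left(- \frac{1}{9432}\right) = \frac{19}{2358}$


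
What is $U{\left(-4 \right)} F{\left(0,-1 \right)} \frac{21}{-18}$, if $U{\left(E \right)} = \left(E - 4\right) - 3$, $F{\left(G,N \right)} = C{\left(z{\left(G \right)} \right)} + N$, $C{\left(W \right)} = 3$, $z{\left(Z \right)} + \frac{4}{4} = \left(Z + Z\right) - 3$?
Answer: $\frac{77}{3} \approx 25.667$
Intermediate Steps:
$z{\left(Z \right)} = -4 + 2 Z$ ($z{\left(Z \right)} = -1 + \left(\left(Z + Z\right) - 3\right) = -1 + \left(2 Z - 3\right) = -1 + \left(-3 + 2 Z\right) = -4 + 2 Z$)
$F{\left(G,N \right)} = 3 + N$
$U{\left(E \right)} = -7 + E$ ($U{\left(E \right)} = \left(-4 + E\right) - 3 = -7 + E$)
$U{\left(-4 \right)} F{\left(0,-1 \right)} \frac{21}{-18} = \left(-7 - 4\right) \left(3 - 1\right) \frac{21}{-18} = \left(-11\right) 2 \cdot 21 \left(- \frac{1}{18}\right) = \left(-22\right) \left(- \frac{7}{6}\right) = \frac{77}{3}$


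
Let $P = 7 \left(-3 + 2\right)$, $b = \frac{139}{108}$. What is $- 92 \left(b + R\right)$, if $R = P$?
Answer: $\frac{14191}{27} \approx 525.59$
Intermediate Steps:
$b = \frac{139}{108}$ ($b = 139 \cdot \frac{1}{108} = \frac{139}{108} \approx 1.287$)
$P = -7$ ($P = 7 \left(-1\right) = -7$)
$R = -7$
$- 92 \left(b + R\right) = - 92 \left(\frac{139}{108} - 7\right) = \left(-92\right) \left(- \frac{617}{108}\right) = \frac{14191}{27}$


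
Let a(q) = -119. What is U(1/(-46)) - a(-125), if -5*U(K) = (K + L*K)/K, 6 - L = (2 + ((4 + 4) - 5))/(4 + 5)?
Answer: 5297/45 ≈ 117.71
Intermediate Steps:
L = 49/9 (L = 6 - (2 + ((4 + 4) - 5))/(4 + 5) = 6 - (2 + (8 - 5))/9 = 6 - (2 + 3)/9 = 6 - 5/9 = 49/9 ≈ 5.4444)
U(K) = -58/45 (U(K) = -(K + 49*K/9)/(5*K) = -58*K/9/(5*K) = -⅕*58/9 = -58/45)
U(1/(-46)) - a(-125) = -58/45 - 1*(-119) = -58/45 + 119 = 5297/45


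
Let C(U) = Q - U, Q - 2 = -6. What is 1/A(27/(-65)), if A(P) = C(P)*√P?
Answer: 65*I*√195/2097 ≈ 0.43284*I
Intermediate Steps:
Q = -4 (Q = 2 - 6 = -4)
C(U) = -4 - U
A(P) = √P*(-4 - P) (A(P) = (-4 - P)*√P = √P*(-4 - P))
1/A(27/(-65)) = 1/(√(27/(-65))*(-4 - 27/(-65))) = 1/(√(27*(-1/65))*(-4 - 27*(-1)/65)) = 1/(√(-27/65)*(-4 - 1*(-27/65))) = 1/((3*I*√195/65)*(-4 + 27/65)) = 1/((3*I*√195/65)*(-233/65)) = 1/(-699*I*√195/4225) = 65*I*√195/2097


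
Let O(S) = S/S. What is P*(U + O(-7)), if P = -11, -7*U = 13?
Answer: 66/7 ≈ 9.4286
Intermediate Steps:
U = -13/7 (U = -1/7*13 = -13/7 ≈ -1.8571)
O(S) = 1
P*(U + O(-7)) = -11*(-13/7 + 1) = -11*(-6/7) = 66/7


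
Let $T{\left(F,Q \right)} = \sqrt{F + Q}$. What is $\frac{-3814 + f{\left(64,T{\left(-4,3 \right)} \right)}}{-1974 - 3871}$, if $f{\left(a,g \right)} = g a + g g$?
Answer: $\frac{109}{167} - \frac{64 i}{5845} \approx 0.65269 - 0.01095 i$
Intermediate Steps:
$f{\left(a,g \right)} = g^{2} + a g$ ($f{\left(a,g \right)} = a g + g^{2} = g^{2} + a g$)
$\frac{-3814 + f{\left(64,T{\left(-4,3 \right)} \right)}}{-1974 - 3871} = \frac{-3814 + \sqrt{-4 + 3} \left(64 + \sqrt{-4 + 3}\right)}{-1974 - 3871} = \frac{-3814 + \sqrt{-1} \left(64 + \sqrt{-1}\right)}{-5845} = \left(-3814 + i \left(64 + i\right)\right) \left(- \frac{1}{5845}\right) = \frac{3814}{5845} - \frac{i \left(64 + i\right)}{5845}$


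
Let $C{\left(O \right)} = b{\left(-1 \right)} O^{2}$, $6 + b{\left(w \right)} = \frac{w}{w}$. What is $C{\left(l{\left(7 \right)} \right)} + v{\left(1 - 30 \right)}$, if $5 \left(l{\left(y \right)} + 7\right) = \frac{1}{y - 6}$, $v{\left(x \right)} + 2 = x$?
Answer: $- \frac{1311}{5} \approx -262.2$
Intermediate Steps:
$v{\left(x \right)} = -2 + x$
$l{\left(y \right)} = -7 + \frac{1}{5 \left(-6 + y\right)}$ ($l{\left(y \right)} = -7 + \frac{1}{5 \left(y - 6\right)} = -7 + \frac{1}{5 \left(-6 + y\right)}$)
$b{\left(w \right)} = -5$ ($b{\left(w \right)} = -6 + \frac{w}{w} = -6 + 1 = -5$)
$C{\left(O \right)} = - 5 O^{2}$
$C{\left(l{\left(7 \right)} \right)} + v{\left(1 - 30 \right)} = - 5 \left(\frac{211 - 245}{5 \left(-6 + 7\right)}\right)^{2} + \left(-2 + \left(1 - 30\right)\right) = - 5 \left(\frac{211 - 245}{5 \cdot 1}\right)^{2} + \left(-2 + \left(1 - 30\right)\right) = - 5 \left(\frac{1}{5} \cdot 1 \left(-34\right)\right)^{2} - 31 = - 5 \left(- \frac{34}{5}\right)^{2} - 31 = \left(-5\right) \frac{1156}{25} - 31 = - \frac{1156}{5} - 31 = - \frac{1311}{5}$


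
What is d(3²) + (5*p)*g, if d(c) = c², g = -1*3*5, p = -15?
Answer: 1206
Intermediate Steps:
g = -15 (g = -3*5 = -15)
d(3²) + (5*p)*g = (3²)² + (5*(-15))*(-15) = 9² - 75*(-15) = 81 + 1125 = 1206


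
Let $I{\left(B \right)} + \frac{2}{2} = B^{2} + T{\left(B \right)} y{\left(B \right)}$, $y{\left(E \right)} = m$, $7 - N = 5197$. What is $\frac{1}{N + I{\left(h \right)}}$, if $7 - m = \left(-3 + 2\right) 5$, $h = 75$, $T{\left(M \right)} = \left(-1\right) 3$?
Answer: $\frac{1}{398} \approx 0.0025126$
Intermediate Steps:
$T{\left(M \right)} = -3$
$N = -5190$ ($N = 7 - 5197 = -5190$)
$m = 12$ ($m = 7 - \left(-3 + 2\right) 5 = 7 - \left(-1\right) 5 = 7 - -5 = 7 + 5 = 12$)
$y{\left(E \right)} = 12$
$I{\left(B \right)} = -37 + B^{2}$ ($I{\left(B \right)} = -1 + \left(B^{2} - 36\right) = -1 + \left(-36 + B^{2}\right) = -37 + B^{2}$)
$\frac{1}{N + I{\left(h \right)}} = \frac{1}{-5190 - \left(37 - 75^{2}\right)} = \frac{1}{-5190 + \left(-37 + 5625\right)} = \frac{1}{-5190 + 5588} = \frac{1}{398}$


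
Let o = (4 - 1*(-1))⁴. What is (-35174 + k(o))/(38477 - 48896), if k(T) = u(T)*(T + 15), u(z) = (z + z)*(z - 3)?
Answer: -165854942/3473 ≈ -47756.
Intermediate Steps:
u(z) = 2*z*(-3 + z) (u(z) = (2*z)*(-3 + z) = 2*z*(-3 + z))
o = 625 (o = (4 + 1)⁴ = 5⁴ = 625)
k(T) = 2*T*(-3 + T)*(15 + T) (k(T) = (2*T*(-3 + T))*(T + 15) = (2*T*(-3 + T))*(15 + T) = 2*T*(-3 + T)*(15 + T))
(-35174 + k(o))/(38477 - 48896) = (-35174 + 2*625*(-3 + 625)*(15 + 625))/(38477 - 48896) = (-35174 + 2*625*622*640)/(-10419) = (-35174 + 497600000)*(-1/10419) = 497564826*(-1/10419) = -165854942/3473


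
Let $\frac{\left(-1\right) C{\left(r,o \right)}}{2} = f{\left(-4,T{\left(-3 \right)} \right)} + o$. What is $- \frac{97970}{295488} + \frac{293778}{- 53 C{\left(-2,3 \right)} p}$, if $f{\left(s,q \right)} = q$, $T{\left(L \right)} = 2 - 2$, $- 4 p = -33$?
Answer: $\frac{9616761041}{86134752} \approx 111.65$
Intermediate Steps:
$p = \frac{33}{4}$ ($p = \left(- \frac{1}{4}\right) \left(-33\right) = \frac{33}{4} \approx 8.25$)
$T{\left(L \right)} = 0$
$C{\left(r,o \right)} = - 2 o$ ($C{\left(r,o \right)} = - 2 \left(0 + o\right) = - 2 o$)
$- \frac{97970}{295488} + \frac{293778}{- 53 C{\left(-2,3 \right)} p} = - \frac{97970}{295488} + \frac{293778}{- 53 \left(\left(-2\right) 3\right) \frac{33}{4}} = \left(-97970\right) \frac{1}{295488} + \frac{293778}{\left(-53\right) \left(-6\right) \frac{33}{4}} = - \frac{48985}{147744} + \frac{293778}{318 \cdot \frac{33}{4}} = - \frac{48985}{147744} + \frac{293778}{\frac{5247}{2}} = - \frac{48985}{147744} + 293778 \cdot \frac{2}{5247} = - \frac{48985}{147744} + \frac{65284}{583} = \frac{9616761041}{86134752}$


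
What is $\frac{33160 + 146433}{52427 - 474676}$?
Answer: $- \frac{179593}{422249} \approx -0.42532$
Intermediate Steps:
$\frac{33160 + 146433}{52427 - 474676} = \frac{179593}{-422249} = 179593 \left(- \frac{1}{422249}\right) = - \frac{179593}{422249}$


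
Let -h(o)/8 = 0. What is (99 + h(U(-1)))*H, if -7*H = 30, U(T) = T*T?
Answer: -2970/7 ≈ -424.29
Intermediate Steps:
U(T) = T**2
h(o) = 0 (h(o) = -8*0 = 0)
H = -30/7 (H = -1/7*30 = -30/7 ≈ -4.2857)
(99 + h(U(-1)))*H = (99 + 0)*(-30/7) = 99*(-30/7) = -2970/7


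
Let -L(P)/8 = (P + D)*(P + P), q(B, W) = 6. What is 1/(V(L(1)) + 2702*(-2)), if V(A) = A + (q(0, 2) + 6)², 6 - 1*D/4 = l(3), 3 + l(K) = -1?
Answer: -1/5916 ≈ -0.00016903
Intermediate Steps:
l(K) = -4 (l(K) = -3 - 1 = -4)
D = 40 (D = 24 - 4*(-4) = 24 + 16 = 40)
L(P) = -16*P*(40 + P) (L(P) = -8*(P + 40)*(P + P) = -8*(40 + P)*2*P = -16*P*(40 + P))
V(A) = 144 + A (V(A) = A + (6 + 6)² = A + 12² = A + 144 = 144 + A)
1/(V(L(1)) + 2702*(-2)) = 1/((144 - 16*1*(40 + 1)) + 2702*(-2)) = 1/((144 - 16*1*41) - 5404) = 1/((144 - 656) - 5404) = 1/(-512 - 5404) = 1/(-5916) = -1/5916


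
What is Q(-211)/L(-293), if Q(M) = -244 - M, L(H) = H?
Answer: 33/293 ≈ 0.11263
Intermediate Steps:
Q(-211)/L(-293) = (-244 - 1*(-211))/(-293) = (-244 + 211)*(-1/293) = -33*(-1/293) = 33/293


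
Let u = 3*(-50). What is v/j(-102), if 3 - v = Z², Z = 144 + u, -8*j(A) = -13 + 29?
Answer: 33/2 ≈ 16.500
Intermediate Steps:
u = -150
j(A) = -2 (j(A) = -(-13 + 29)/8 = -⅛*16 = -2)
Z = -6 (Z = 144 - 150 = -6)
v = -33 (v = 3 - 1*(-6)² = 3 - 1*36 = 3 - 36 = -33)
v/j(-102) = -33/(-2) = -33*(-½) = 33/2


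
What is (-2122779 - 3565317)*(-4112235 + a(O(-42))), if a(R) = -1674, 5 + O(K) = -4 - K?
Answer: 23400309327264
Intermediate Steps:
O(K) = -9 - K (O(K) = -5 + (-4 - K) = -9 - K)
(-2122779 - 3565317)*(-4112235 + a(O(-42))) = (-2122779 - 3565317)*(-4112235 - 1674) = -5688096*(-4113909) = 23400309327264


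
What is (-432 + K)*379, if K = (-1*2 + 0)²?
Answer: -162212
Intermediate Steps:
K = 4 (K = (-2 + 0)² = (-2)² = 4)
(-432 + K)*379 = (-432 + 4)*379 = -428*379 = -162212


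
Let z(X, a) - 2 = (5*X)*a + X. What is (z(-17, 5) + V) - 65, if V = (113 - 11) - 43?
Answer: -446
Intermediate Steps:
z(X, a) = 2 + X + 5*X*a (z(X, a) = 2 + ((5*X)*a + X) = 2 + (5*X*a + X) = 2 + (X + 5*X*a) = 2 + X + 5*X*a)
V = 59 (V = 102 - 43 = 59)
(z(-17, 5) + V) - 65 = ((2 - 17 + 5*(-17)*5) + 59) - 65 = ((2 - 17 - 425) + 59) - 65 = (-440 + 59) - 65 = -381 - 65 = -446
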